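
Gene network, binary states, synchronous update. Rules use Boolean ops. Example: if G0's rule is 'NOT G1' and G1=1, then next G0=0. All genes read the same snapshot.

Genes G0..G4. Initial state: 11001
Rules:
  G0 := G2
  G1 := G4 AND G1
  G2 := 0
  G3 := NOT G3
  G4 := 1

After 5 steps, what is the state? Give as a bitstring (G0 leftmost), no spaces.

Step 1: G0=G2=0 G1=G4&G1=1&1=1 G2=0(const) G3=NOT G3=NOT 0=1 G4=1(const) -> 01011
Step 2: G0=G2=0 G1=G4&G1=1&1=1 G2=0(const) G3=NOT G3=NOT 1=0 G4=1(const) -> 01001
Step 3: G0=G2=0 G1=G4&G1=1&1=1 G2=0(const) G3=NOT G3=NOT 0=1 G4=1(const) -> 01011
Step 4: G0=G2=0 G1=G4&G1=1&1=1 G2=0(const) G3=NOT G3=NOT 1=0 G4=1(const) -> 01001
Step 5: G0=G2=0 G1=G4&G1=1&1=1 G2=0(const) G3=NOT G3=NOT 0=1 G4=1(const) -> 01011

01011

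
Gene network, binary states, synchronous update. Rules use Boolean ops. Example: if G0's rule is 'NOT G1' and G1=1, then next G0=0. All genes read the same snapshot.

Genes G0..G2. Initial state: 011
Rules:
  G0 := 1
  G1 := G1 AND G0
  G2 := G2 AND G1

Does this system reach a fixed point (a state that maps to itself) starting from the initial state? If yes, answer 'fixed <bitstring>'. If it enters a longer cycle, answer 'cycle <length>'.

Answer: fixed 100

Derivation:
Step 0: 011
Step 1: G0=1(const) G1=G1&G0=1&0=0 G2=G2&G1=1&1=1 -> 101
Step 2: G0=1(const) G1=G1&G0=0&1=0 G2=G2&G1=1&0=0 -> 100
Step 3: G0=1(const) G1=G1&G0=0&1=0 G2=G2&G1=0&0=0 -> 100
Fixed point reached at step 2: 100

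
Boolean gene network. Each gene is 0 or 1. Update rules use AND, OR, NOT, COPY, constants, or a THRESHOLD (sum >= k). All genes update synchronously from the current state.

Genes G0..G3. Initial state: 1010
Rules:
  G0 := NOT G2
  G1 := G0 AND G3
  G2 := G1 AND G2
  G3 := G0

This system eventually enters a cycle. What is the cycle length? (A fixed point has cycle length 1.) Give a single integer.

Answer: 1

Derivation:
Step 0: 1010
Step 1: G0=NOT G2=NOT 1=0 G1=G0&G3=1&0=0 G2=G1&G2=0&1=0 G3=G0=1 -> 0001
Step 2: G0=NOT G2=NOT 0=1 G1=G0&G3=0&1=0 G2=G1&G2=0&0=0 G3=G0=0 -> 1000
Step 3: G0=NOT G2=NOT 0=1 G1=G0&G3=1&0=0 G2=G1&G2=0&0=0 G3=G0=1 -> 1001
Step 4: G0=NOT G2=NOT 0=1 G1=G0&G3=1&1=1 G2=G1&G2=0&0=0 G3=G0=1 -> 1101
Step 5: G0=NOT G2=NOT 0=1 G1=G0&G3=1&1=1 G2=G1&G2=1&0=0 G3=G0=1 -> 1101
State from step 5 equals state from step 4 -> cycle length 1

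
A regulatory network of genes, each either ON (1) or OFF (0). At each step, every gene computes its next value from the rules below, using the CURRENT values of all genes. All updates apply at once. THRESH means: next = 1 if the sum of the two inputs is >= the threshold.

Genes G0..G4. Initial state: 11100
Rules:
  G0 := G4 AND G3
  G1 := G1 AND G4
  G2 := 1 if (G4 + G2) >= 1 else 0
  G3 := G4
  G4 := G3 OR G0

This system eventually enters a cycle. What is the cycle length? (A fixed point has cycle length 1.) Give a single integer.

Answer: 2

Derivation:
Step 0: 11100
Step 1: G0=G4&G3=0&0=0 G1=G1&G4=1&0=0 G2=(0+1>=1)=1 G3=G4=0 G4=G3|G0=0|1=1 -> 00101
Step 2: G0=G4&G3=1&0=0 G1=G1&G4=0&1=0 G2=(1+1>=1)=1 G3=G4=1 G4=G3|G0=0|0=0 -> 00110
Step 3: G0=G4&G3=0&1=0 G1=G1&G4=0&0=0 G2=(0+1>=1)=1 G3=G4=0 G4=G3|G0=1|0=1 -> 00101
State from step 3 equals state from step 1 -> cycle length 2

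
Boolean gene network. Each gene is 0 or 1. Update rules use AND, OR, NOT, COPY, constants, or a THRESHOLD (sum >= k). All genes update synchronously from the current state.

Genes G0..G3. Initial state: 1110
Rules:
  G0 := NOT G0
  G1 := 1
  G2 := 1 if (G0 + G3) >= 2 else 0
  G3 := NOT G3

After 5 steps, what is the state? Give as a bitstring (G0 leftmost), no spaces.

Step 1: G0=NOT G0=NOT 1=0 G1=1(const) G2=(1+0>=2)=0 G3=NOT G3=NOT 0=1 -> 0101
Step 2: G0=NOT G0=NOT 0=1 G1=1(const) G2=(0+1>=2)=0 G3=NOT G3=NOT 1=0 -> 1100
Step 3: G0=NOT G0=NOT 1=0 G1=1(const) G2=(1+0>=2)=0 G3=NOT G3=NOT 0=1 -> 0101
Step 4: G0=NOT G0=NOT 0=1 G1=1(const) G2=(0+1>=2)=0 G3=NOT G3=NOT 1=0 -> 1100
Step 5: G0=NOT G0=NOT 1=0 G1=1(const) G2=(1+0>=2)=0 G3=NOT G3=NOT 0=1 -> 0101

0101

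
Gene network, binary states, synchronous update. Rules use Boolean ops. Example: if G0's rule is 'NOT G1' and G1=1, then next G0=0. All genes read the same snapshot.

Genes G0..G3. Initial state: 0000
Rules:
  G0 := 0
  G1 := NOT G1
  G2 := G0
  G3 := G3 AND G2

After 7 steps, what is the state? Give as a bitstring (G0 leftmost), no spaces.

Step 1: G0=0(const) G1=NOT G1=NOT 0=1 G2=G0=0 G3=G3&G2=0&0=0 -> 0100
Step 2: G0=0(const) G1=NOT G1=NOT 1=0 G2=G0=0 G3=G3&G2=0&0=0 -> 0000
Step 3: G0=0(const) G1=NOT G1=NOT 0=1 G2=G0=0 G3=G3&G2=0&0=0 -> 0100
Step 4: G0=0(const) G1=NOT G1=NOT 1=0 G2=G0=0 G3=G3&G2=0&0=0 -> 0000
Step 5: G0=0(const) G1=NOT G1=NOT 0=1 G2=G0=0 G3=G3&G2=0&0=0 -> 0100
Step 6: G0=0(const) G1=NOT G1=NOT 1=0 G2=G0=0 G3=G3&G2=0&0=0 -> 0000
Step 7: G0=0(const) G1=NOT G1=NOT 0=1 G2=G0=0 G3=G3&G2=0&0=0 -> 0100

0100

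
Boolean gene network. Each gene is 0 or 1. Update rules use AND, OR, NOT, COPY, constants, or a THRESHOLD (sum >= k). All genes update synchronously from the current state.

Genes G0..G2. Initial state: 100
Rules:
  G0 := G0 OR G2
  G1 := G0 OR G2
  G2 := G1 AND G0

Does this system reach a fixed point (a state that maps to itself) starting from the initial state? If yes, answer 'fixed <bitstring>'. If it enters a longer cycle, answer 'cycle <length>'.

Step 0: 100
Step 1: G0=G0|G2=1|0=1 G1=G0|G2=1|0=1 G2=G1&G0=0&1=0 -> 110
Step 2: G0=G0|G2=1|0=1 G1=G0|G2=1|0=1 G2=G1&G0=1&1=1 -> 111
Step 3: G0=G0|G2=1|1=1 G1=G0|G2=1|1=1 G2=G1&G0=1&1=1 -> 111
Fixed point reached at step 2: 111

Answer: fixed 111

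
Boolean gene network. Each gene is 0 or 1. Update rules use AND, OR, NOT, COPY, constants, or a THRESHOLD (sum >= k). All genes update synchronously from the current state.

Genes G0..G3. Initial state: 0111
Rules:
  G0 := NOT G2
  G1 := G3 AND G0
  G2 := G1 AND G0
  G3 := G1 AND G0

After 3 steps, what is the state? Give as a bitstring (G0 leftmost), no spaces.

Step 1: G0=NOT G2=NOT 1=0 G1=G3&G0=1&0=0 G2=G1&G0=1&0=0 G3=G1&G0=1&0=0 -> 0000
Step 2: G0=NOT G2=NOT 0=1 G1=G3&G0=0&0=0 G2=G1&G0=0&0=0 G3=G1&G0=0&0=0 -> 1000
Step 3: G0=NOT G2=NOT 0=1 G1=G3&G0=0&1=0 G2=G1&G0=0&1=0 G3=G1&G0=0&1=0 -> 1000

1000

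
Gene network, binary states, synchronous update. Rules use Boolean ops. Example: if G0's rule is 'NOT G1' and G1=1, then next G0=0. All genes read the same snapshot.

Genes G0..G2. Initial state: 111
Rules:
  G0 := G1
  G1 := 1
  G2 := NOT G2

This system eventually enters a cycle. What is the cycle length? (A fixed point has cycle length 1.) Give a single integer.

Step 0: 111
Step 1: G0=G1=1 G1=1(const) G2=NOT G2=NOT 1=0 -> 110
Step 2: G0=G1=1 G1=1(const) G2=NOT G2=NOT 0=1 -> 111
State from step 2 equals state from step 0 -> cycle length 2

Answer: 2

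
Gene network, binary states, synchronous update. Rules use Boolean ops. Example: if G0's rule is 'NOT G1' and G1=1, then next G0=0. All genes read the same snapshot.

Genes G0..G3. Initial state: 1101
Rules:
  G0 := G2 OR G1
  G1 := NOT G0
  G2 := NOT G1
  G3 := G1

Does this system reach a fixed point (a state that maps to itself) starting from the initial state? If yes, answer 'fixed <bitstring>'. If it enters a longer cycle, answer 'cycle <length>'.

Answer: cycle 3

Derivation:
Step 0: 1101
Step 1: G0=G2|G1=0|1=1 G1=NOT G0=NOT 1=0 G2=NOT G1=NOT 1=0 G3=G1=1 -> 1001
Step 2: G0=G2|G1=0|0=0 G1=NOT G0=NOT 1=0 G2=NOT G1=NOT 0=1 G3=G1=0 -> 0010
Step 3: G0=G2|G1=1|0=1 G1=NOT G0=NOT 0=1 G2=NOT G1=NOT 0=1 G3=G1=0 -> 1110
Step 4: G0=G2|G1=1|1=1 G1=NOT G0=NOT 1=0 G2=NOT G1=NOT 1=0 G3=G1=1 -> 1001
Cycle of length 3 starting at step 1 -> no fixed point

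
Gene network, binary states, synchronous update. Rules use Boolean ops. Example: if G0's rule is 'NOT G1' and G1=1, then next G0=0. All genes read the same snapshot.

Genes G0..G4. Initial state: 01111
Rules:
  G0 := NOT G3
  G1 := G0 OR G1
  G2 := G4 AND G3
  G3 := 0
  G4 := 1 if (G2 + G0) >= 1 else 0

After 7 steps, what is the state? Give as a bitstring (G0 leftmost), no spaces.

Step 1: G0=NOT G3=NOT 1=0 G1=G0|G1=0|1=1 G2=G4&G3=1&1=1 G3=0(const) G4=(1+0>=1)=1 -> 01101
Step 2: G0=NOT G3=NOT 0=1 G1=G0|G1=0|1=1 G2=G4&G3=1&0=0 G3=0(const) G4=(1+0>=1)=1 -> 11001
Step 3: G0=NOT G3=NOT 0=1 G1=G0|G1=1|1=1 G2=G4&G3=1&0=0 G3=0(const) G4=(0+1>=1)=1 -> 11001
Step 4: G0=NOT G3=NOT 0=1 G1=G0|G1=1|1=1 G2=G4&G3=1&0=0 G3=0(const) G4=(0+1>=1)=1 -> 11001
Step 5: G0=NOT G3=NOT 0=1 G1=G0|G1=1|1=1 G2=G4&G3=1&0=0 G3=0(const) G4=(0+1>=1)=1 -> 11001
Step 6: G0=NOT G3=NOT 0=1 G1=G0|G1=1|1=1 G2=G4&G3=1&0=0 G3=0(const) G4=(0+1>=1)=1 -> 11001
Step 7: G0=NOT G3=NOT 0=1 G1=G0|G1=1|1=1 G2=G4&G3=1&0=0 G3=0(const) G4=(0+1>=1)=1 -> 11001

11001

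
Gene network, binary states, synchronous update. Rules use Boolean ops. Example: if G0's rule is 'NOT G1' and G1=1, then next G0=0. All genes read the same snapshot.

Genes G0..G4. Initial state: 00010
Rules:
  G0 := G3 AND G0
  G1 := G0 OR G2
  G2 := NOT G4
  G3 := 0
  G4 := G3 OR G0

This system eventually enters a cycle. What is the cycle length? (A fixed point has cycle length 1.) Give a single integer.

Step 0: 00010
Step 1: G0=G3&G0=1&0=0 G1=G0|G2=0|0=0 G2=NOT G4=NOT 0=1 G3=0(const) G4=G3|G0=1|0=1 -> 00101
Step 2: G0=G3&G0=0&0=0 G1=G0|G2=0|1=1 G2=NOT G4=NOT 1=0 G3=0(const) G4=G3|G0=0|0=0 -> 01000
Step 3: G0=G3&G0=0&0=0 G1=G0|G2=0|0=0 G2=NOT G4=NOT 0=1 G3=0(const) G4=G3|G0=0|0=0 -> 00100
Step 4: G0=G3&G0=0&0=0 G1=G0|G2=0|1=1 G2=NOT G4=NOT 0=1 G3=0(const) G4=G3|G0=0|0=0 -> 01100
Step 5: G0=G3&G0=0&0=0 G1=G0|G2=0|1=1 G2=NOT G4=NOT 0=1 G3=0(const) G4=G3|G0=0|0=0 -> 01100
State from step 5 equals state from step 4 -> cycle length 1

Answer: 1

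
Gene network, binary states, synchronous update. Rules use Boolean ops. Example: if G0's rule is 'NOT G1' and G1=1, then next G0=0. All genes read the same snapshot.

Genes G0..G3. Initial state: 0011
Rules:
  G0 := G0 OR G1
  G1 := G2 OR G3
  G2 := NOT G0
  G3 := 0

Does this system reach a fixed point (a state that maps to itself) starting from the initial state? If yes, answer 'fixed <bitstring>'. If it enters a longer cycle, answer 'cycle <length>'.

Answer: fixed 1000

Derivation:
Step 0: 0011
Step 1: G0=G0|G1=0|0=0 G1=G2|G3=1|1=1 G2=NOT G0=NOT 0=1 G3=0(const) -> 0110
Step 2: G0=G0|G1=0|1=1 G1=G2|G3=1|0=1 G2=NOT G0=NOT 0=1 G3=0(const) -> 1110
Step 3: G0=G0|G1=1|1=1 G1=G2|G3=1|0=1 G2=NOT G0=NOT 1=0 G3=0(const) -> 1100
Step 4: G0=G0|G1=1|1=1 G1=G2|G3=0|0=0 G2=NOT G0=NOT 1=0 G3=0(const) -> 1000
Step 5: G0=G0|G1=1|0=1 G1=G2|G3=0|0=0 G2=NOT G0=NOT 1=0 G3=0(const) -> 1000
Fixed point reached at step 4: 1000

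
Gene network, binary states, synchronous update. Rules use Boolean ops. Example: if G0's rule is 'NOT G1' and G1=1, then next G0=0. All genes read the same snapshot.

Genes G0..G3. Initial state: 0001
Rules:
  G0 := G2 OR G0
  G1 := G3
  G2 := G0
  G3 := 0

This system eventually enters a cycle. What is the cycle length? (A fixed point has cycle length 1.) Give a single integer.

Answer: 1

Derivation:
Step 0: 0001
Step 1: G0=G2|G0=0|0=0 G1=G3=1 G2=G0=0 G3=0(const) -> 0100
Step 2: G0=G2|G0=0|0=0 G1=G3=0 G2=G0=0 G3=0(const) -> 0000
Step 3: G0=G2|G0=0|0=0 G1=G3=0 G2=G0=0 G3=0(const) -> 0000
State from step 3 equals state from step 2 -> cycle length 1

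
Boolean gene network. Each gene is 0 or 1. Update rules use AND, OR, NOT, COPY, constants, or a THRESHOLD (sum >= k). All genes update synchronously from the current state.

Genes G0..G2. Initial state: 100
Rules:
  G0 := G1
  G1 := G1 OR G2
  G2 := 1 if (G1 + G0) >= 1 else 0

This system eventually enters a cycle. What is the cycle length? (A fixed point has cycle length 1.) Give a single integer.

Step 0: 100
Step 1: G0=G1=0 G1=G1|G2=0|0=0 G2=(0+1>=1)=1 -> 001
Step 2: G0=G1=0 G1=G1|G2=0|1=1 G2=(0+0>=1)=0 -> 010
Step 3: G0=G1=1 G1=G1|G2=1|0=1 G2=(1+0>=1)=1 -> 111
Step 4: G0=G1=1 G1=G1|G2=1|1=1 G2=(1+1>=1)=1 -> 111
State from step 4 equals state from step 3 -> cycle length 1

Answer: 1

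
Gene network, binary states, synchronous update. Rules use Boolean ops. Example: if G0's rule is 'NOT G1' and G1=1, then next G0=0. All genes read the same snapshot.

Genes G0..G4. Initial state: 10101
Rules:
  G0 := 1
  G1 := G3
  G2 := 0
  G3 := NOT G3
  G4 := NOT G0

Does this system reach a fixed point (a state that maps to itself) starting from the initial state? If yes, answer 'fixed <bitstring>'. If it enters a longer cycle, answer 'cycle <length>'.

Step 0: 10101
Step 1: G0=1(const) G1=G3=0 G2=0(const) G3=NOT G3=NOT 0=1 G4=NOT G0=NOT 1=0 -> 10010
Step 2: G0=1(const) G1=G3=1 G2=0(const) G3=NOT G3=NOT 1=0 G4=NOT G0=NOT 1=0 -> 11000
Step 3: G0=1(const) G1=G3=0 G2=0(const) G3=NOT G3=NOT 0=1 G4=NOT G0=NOT 1=0 -> 10010
Cycle of length 2 starting at step 1 -> no fixed point

Answer: cycle 2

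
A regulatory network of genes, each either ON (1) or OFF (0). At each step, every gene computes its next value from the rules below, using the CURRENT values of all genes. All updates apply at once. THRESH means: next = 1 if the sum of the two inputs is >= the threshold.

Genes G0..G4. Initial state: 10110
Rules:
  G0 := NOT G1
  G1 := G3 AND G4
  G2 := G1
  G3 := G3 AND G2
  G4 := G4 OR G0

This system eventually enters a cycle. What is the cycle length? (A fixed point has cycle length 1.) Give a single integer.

Answer: 1

Derivation:
Step 0: 10110
Step 1: G0=NOT G1=NOT 0=1 G1=G3&G4=1&0=0 G2=G1=0 G3=G3&G2=1&1=1 G4=G4|G0=0|1=1 -> 10011
Step 2: G0=NOT G1=NOT 0=1 G1=G3&G4=1&1=1 G2=G1=0 G3=G3&G2=1&0=0 G4=G4|G0=1|1=1 -> 11001
Step 3: G0=NOT G1=NOT 1=0 G1=G3&G4=0&1=0 G2=G1=1 G3=G3&G2=0&0=0 G4=G4|G0=1|1=1 -> 00101
Step 4: G0=NOT G1=NOT 0=1 G1=G3&G4=0&1=0 G2=G1=0 G3=G3&G2=0&1=0 G4=G4|G0=1|0=1 -> 10001
Step 5: G0=NOT G1=NOT 0=1 G1=G3&G4=0&1=0 G2=G1=0 G3=G3&G2=0&0=0 G4=G4|G0=1|1=1 -> 10001
State from step 5 equals state from step 4 -> cycle length 1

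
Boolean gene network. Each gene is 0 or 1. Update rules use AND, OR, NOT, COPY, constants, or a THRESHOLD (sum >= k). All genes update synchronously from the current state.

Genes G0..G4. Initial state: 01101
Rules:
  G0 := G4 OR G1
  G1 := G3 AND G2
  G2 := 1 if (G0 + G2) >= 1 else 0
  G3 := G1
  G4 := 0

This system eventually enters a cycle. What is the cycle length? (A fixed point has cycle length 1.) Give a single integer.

Answer: 2

Derivation:
Step 0: 01101
Step 1: G0=G4|G1=1|1=1 G1=G3&G2=0&1=0 G2=(0+1>=1)=1 G3=G1=1 G4=0(const) -> 10110
Step 2: G0=G4|G1=0|0=0 G1=G3&G2=1&1=1 G2=(1+1>=1)=1 G3=G1=0 G4=0(const) -> 01100
Step 3: G0=G4|G1=0|1=1 G1=G3&G2=0&1=0 G2=(0+1>=1)=1 G3=G1=1 G4=0(const) -> 10110
State from step 3 equals state from step 1 -> cycle length 2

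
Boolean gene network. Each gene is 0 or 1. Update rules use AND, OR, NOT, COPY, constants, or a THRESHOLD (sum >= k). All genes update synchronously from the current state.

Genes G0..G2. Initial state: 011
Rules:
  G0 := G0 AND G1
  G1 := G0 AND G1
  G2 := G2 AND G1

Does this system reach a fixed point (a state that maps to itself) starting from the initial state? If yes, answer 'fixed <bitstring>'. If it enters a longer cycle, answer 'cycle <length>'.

Answer: fixed 000

Derivation:
Step 0: 011
Step 1: G0=G0&G1=0&1=0 G1=G0&G1=0&1=0 G2=G2&G1=1&1=1 -> 001
Step 2: G0=G0&G1=0&0=0 G1=G0&G1=0&0=0 G2=G2&G1=1&0=0 -> 000
Step 3: G0=G0&G1=0&0=0 G1=G0&G1=0&0=0 G2=G2&G1=0&0=0 -> 000
Fixed point reached at step 2: 000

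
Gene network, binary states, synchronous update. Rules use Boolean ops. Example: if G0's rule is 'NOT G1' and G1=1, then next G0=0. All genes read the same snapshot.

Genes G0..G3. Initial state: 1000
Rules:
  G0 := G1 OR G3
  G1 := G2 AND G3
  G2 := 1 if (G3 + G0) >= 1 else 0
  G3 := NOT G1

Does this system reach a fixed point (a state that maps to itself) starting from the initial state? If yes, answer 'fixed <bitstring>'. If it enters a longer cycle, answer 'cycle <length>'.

Step 0: 1000
Step 1: G0=G1|G3=0|0=0 G1=G2&G3=0&0=0 G2=(0+1>=1)=1 G3=NOT G1=NOT 0=1 -> 0011
Step 2: G0=G1|G3=0|1=1 G1=G2&G3=1&1=1 G2=(1+0>=1)=1 G3=NOT G1=NOT 0=1 -> 1111
Step 3: G0=G1|G3=1|1=1 G1=G2&G3=1&1=1 G2=(1+1>=1)=1 G3=NOT G1=NOT 1=0 -> 1110
Step 4: G0=G1|G3=1|0=1 G1=G2&G3=1&0=0 G2=(0+1>=1)=1 G3=NOT G1=NOT 1=0 -> 1010
Step 5: G0=G1|G3=0|0=0 G1=G2&G3=1&0=0 G2=(0+1>=1)=1 G3=NOT G1=NOT 0=1 -> 0011
Cycle of length 4 starting at step 1 -> no fixed point

Answer: cycle 4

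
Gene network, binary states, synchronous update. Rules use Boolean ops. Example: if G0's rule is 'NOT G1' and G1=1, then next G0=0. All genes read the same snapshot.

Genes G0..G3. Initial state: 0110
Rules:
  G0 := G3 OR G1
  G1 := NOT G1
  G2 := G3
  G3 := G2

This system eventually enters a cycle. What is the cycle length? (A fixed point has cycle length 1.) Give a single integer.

Answer: 2

Derivation:
Step 0: 0110
Step 1: G0=G3|G1=0|1=1 G1=NOT G1=NOT 1=0 G2=G3=0 G3=G2=1 -> 1001
Step 2: G0=G3|G1=1|0=1 G1=NOT G1=NOT 0=1 G2=G3=1 G3=G2=0 -> 1110
Step 3: G0=G3|G1=0|1=1 G1=NOT G1=NOT 1=0 G2=G3=0 G3=G2=1 -> 1001
State from step 3 equals state from step 1 -> cycle length 2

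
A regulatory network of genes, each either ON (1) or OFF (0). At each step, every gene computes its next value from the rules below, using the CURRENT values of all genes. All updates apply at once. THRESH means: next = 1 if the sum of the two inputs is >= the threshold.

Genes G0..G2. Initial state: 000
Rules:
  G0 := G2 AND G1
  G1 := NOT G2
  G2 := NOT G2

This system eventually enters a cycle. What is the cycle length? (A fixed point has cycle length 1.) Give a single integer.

Step 0: 000
Step 1: G0=G2&G1=0&0=0 G1=NOT G2=NOT 0=1 G2=NOT G2=NOT 0=1 -> 011
Step 2: G0=G2&G1=1&1=1 G1=NOT G2=NOT 1=0 G2=NOT G2=NOT 1=0 -> 100
Step 3: G0=G2&G1=0&0=0 G1=NOT G2=NOT 0=1 G2=NOT G2=NOT 0=1 -> 011
State from step 3 equals state from step 1 -> cycle length 2

Answer: 2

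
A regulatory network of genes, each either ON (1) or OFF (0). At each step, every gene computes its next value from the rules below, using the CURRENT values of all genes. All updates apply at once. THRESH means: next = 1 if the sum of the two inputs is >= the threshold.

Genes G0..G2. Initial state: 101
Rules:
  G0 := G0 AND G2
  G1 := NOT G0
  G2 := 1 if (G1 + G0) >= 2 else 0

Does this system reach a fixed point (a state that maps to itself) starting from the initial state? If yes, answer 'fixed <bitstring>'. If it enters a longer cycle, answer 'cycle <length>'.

Answer: fixed 010

Derivation:
Step 0: 101
Step 1: G0=G0&G2=1&1=1 G1=NOT G0=NOT 1=0 G2=(0+1>=2)=0 -> 100
Step 2: G0=G0&G2=1&0=0 G1=NOT G0=NOT 1=0 G2=(0+1>=2)=0 -> 000
Step 3: G0=G0&G2=0&0=0 G1=NOT G0=NOT 0=1 G2=(0+0>=2)=0 -> 010
Step 4: G0=G0&G2=0&0=0 G1=NOT G0=NOT 0=1 G2=(1+0>=2)=0 -> 010
Fixed point reached at step 3: 010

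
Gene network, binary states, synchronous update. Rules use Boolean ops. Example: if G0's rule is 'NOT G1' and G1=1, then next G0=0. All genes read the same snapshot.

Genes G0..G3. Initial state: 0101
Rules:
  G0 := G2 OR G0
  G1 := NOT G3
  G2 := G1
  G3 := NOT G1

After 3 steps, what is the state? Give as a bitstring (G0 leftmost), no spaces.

Step 1: G0=G2|G0=0|0=0 G1=NOT G3=NOT 1=0 G2=G1=1 G3=NOT G1=NOT 1=0 -> 0010
Step 2: G0=G2|G0=1|0=1 G1=NOT G3=NOT 0=1 G2=G1=0 G3=NOT G1=NOT 0=1 -> 1101
Step 3: G0=G2|G0=0|1=1 G1=NOT G3=NOT 1=0 G2=G1=1 G3=NOT G1=NOT 1=0 -> 1010

1010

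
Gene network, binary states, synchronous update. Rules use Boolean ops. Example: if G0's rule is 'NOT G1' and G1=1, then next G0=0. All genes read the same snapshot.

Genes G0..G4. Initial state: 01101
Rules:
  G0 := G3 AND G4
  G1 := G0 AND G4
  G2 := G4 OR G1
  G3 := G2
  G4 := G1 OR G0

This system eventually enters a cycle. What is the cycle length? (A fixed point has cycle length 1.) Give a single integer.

Step 0: 01101
Step 1: G0=G3&G4=0&1=0 G1=G0&G4=0&1=0 G2=G4|G1=1|1=1 G3=G2=1 G4=G1|G0=1|0=1 -> 00111
Step 2: G0=G3&G4=1&1=1 G1=G0&G4=0&1=0 G2=G4|G1=1|0=1 G3=G2=1 G4=G1|G0=0|0=0 -> 10110
Step 3: G0=G3&G4=1&0=0 G1=G0&G4=1&0=0 G2=G4|G1=0|0=0 G3=G2=1 G4=G1|G0=0|1=1 -> 00011
Step 4: G0=G3&G4=1&1=1 G1=G0&G4=0&1=0 G2=G4|G1=1|0=1 G3=G2=0 G4=G1|G0=0|0=0 -> 10100
Step 5: G0=G3&G4=0&0=0 G1=G0&G4=1&0=0 G2=G4|G1=0|0=0 G3=G2=1 G4=G1|G0=0|1=1 -> 00011
State from step 5 equals state from step 3 -> cycle length 2

Answer: 2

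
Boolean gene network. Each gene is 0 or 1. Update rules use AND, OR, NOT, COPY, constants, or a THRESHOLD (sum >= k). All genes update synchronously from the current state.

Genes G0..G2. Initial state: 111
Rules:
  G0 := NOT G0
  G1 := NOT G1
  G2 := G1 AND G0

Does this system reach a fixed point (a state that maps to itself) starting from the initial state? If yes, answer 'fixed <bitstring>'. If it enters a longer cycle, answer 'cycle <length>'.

Step 0: 111
Step 1: G0=NOT G0=NOT 1=0 G1=NOT G1=NOT 1=0 G2=G1&G0=1&1=1 -> 001
Step 2: G0=NOT G0=NOT 0=1 G1=NOT G1=NOT 0=1 G2=G1&G0=0&0=0 -> 110
Step 3: G0=NOT G0=NOT 1=0 G1=NOT G1=NOT 1=0 G2=G1&G0=1&1=1 -> 001
Cycle of length 2 starting at step 1 -> no fixed point

Answer: cycle 2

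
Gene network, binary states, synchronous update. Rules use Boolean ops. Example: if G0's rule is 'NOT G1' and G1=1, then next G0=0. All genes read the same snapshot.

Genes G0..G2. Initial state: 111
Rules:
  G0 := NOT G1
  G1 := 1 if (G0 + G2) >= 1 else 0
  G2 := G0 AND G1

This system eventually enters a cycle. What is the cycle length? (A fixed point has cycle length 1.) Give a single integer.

Answer: 5

Derivation:
Step 0: 111
Step 1: G0=NOT G1=NOT 1=0 G1=(1+1>=1)=1 G2=G0&G1=1&1=1 -> 011
Step 2: G0=NOT G1=NOT 1=0 G1=(0+1>=1)=1 G2=G0&G1=0&1=0 -> 010
Step 3: G0=NOT G1=NOT 1=0 G1=(0+0>=1)=0 G2=G0&G1=0&1=0 -> 000
Step 4: G0=NOT G1=NOT 0=1 G1=(0+0>=1)=0 G2=G0&G1=0&0=0 -> 100
Step 5: G0=NOT G1=NOT 0=1 G1=(1+0>=1)=1 G2=G0&G1=1&0=0 -> 110
Step 6: G0=NOT G1=NOT 1=0 G1=(1+0>=1)=1 G2=G0&G1=1&1=1 -> 011
State from step 6 equals state from step 1 -> cycle length 5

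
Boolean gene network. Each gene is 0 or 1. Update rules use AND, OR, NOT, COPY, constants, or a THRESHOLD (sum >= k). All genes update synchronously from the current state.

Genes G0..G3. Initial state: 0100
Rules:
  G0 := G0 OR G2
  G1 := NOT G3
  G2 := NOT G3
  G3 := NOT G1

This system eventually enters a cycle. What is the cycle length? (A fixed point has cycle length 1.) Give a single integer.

Answer: 1

Derivation:
Step 0: 0100
Step 1: G0=G0|G2=0|0=0 G1=NOT G3=NOT 0=1 G2=NOT G3=NOT 0=1 G3=NOT G1=NOT 1=0 -> 0110
Step 2: G0=G0|G2=0|1=1 G1=NOT G3=NOT 0=1 G2=NOT G3=NOT 0=1 G3=NOT G1=NOT 1=0 -> 1110
Step 3: G0=G0|G2=1|1=1 G1=NOT G3=NOT 0=1 G2=NOT G3=NOT 0=1 G3=NOT G1=NOT 1=0 -> 1110
State from step 3 equals state from step 2 -> cycle length 1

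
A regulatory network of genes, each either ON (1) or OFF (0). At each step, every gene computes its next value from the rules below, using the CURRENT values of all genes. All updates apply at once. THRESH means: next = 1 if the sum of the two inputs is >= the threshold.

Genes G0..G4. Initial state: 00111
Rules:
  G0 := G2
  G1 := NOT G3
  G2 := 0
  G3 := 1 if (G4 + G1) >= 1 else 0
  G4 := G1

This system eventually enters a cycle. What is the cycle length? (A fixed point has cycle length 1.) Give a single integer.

Answer: 5

Derivation:
Step 0: 00111
Step 1: G0=G2=1 G1=NOT G3=NOT 1=0 G2=0(const) G3=(1+0>=1)=1 G4=G1=0 -> 10010
Step 2: G0=G2=0 G1=NOT G3=NOT 1=0 G2=0(const) G3=(0+0>=1)=0 G4=G1=0 -> 00000
Step 3: G0=G2=0 G1=NOT G3=NOT 0=1 G2=0(const) G3=(0+0>=1)=0 G4=G1=0 -> 01000
Step 4: G0=G2=0 G1=NOT G3=NOT 0=1 G2=0(const) G3=(0+1>=1)=1 G4=G1=1 -> 01011
Step 5: G0=G2=0 G1=NOT G3=NOT 1=0 G2=0(const) G3=(1+1>=1)=1 G4=G1=1 -> 00011
Step 6: G0=G2=0 G1=NOT G3=NOT 1=0 G2=0(const) G3=(1+0>=1)=1 G4=G1=0 -> 00010
Step 7: G0=G2=0 G1=NOT G3=NOT 1=0 G2=0(const) G3=(0+0>=1)=0 G4=G1=0 -> 00000
State from step 7 equals state from step 2 -> cycle length 5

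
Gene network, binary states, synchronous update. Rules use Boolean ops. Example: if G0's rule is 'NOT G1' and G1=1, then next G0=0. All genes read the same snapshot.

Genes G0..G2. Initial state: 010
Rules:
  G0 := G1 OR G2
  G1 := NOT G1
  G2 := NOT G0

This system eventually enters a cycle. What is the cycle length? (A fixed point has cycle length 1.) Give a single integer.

Answer: 4

Derivation:
Step 0: 010
Step 1: G0=G1|G2=1|0=1 G1=NOT G1=NOT 1=0 G2=NOT G0=NOT 0=1 -> 101
Step 2: G0=G1|G2=0|1=1 G1=NOT G1=NOT 0=1 G2=NOT G0=NOT 1=0 -> 110
Step 3: G0=G1|G2=1|0=1 G1=NOT G1=NOT 1=0 G2=NOT G0=NOT 1=0 -> 100
Step 4: G0=G1|G2=0|0=0 G1=NOT G1=NOT 0=1 G2=NOT G0=NOT 1=0 -> 010
State from step 4 equals state from step 0 -> cycle length 4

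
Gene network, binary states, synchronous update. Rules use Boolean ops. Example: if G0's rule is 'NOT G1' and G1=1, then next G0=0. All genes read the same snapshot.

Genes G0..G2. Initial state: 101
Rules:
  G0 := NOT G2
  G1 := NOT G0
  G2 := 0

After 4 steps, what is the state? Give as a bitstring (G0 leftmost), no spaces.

Step 1: G0=NOT G2=NOT 1=0 G1=NOT G0=NOT 1=0 G2=0(const) -> 000
Step 2: G0=NOT G2=NOT 0=1 G1=NOT G0=NOT 0=1 G2=0(const) -> 110
Step 3: G0=NOT G2=NOT 0=1 G1=NOT G0=NOT 1=0 G2=0(const) -> 100
Step 4: G0=NOT G2=NOT 0=1 G1=NOT G0=NOT 1=0 G2=0(const) -> 100

100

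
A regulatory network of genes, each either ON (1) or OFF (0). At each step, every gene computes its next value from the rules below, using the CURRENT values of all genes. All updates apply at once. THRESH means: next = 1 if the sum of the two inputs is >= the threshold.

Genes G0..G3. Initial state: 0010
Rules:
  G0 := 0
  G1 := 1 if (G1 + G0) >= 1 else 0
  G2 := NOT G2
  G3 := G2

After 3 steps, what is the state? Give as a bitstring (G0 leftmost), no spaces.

Step 1: G0=0(const) G1=(0+0>=1)=0 G2=NOT G2=NOT 1=0 G3=G2=1 -> 0001
Step 2: G0=0(const) G1=(0+0>=1)=0 G2=NOT G2=NOT 0=1 G3=G2=0 -> 0010
Step 3: G0=0(const) G1=(0+0>=1)=0 G2=NOT G2=NOT 1=0 G3=G2=1 -> 0001

0001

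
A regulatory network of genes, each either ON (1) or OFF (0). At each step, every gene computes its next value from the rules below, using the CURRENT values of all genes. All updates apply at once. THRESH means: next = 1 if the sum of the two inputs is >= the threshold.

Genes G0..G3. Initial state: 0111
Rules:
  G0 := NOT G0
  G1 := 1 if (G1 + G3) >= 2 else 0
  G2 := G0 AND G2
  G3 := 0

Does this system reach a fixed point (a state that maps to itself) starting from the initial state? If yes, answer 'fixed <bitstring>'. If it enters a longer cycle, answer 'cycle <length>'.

Answer: cycle 2

Derivation:
Step 0: 0111
Step 1: G0=NOT G0=NOT 0=1 G1=(1+1>=2)=1 G2=G0&G2=0&1=0 G3=0(const) -> 1100
Step 2: G0=NOT G0=NOT 1=0 G1=(1+0>=2)=0 G2=G0&G2=1&0=0 G3=0(const) -> 0000
Step 3: G0=NOT G0=NOT 0=1 G1=(0+0>=2)=0 G2=G0&G2=0&0=0 G3=0(const) -> 1000
Step 4: G0=NOT G0=NOT 1=0 G1=(0+0>=2)=0 G2=G0&G2=1&0=0 G3=0(const) -> 0000
Cycle of length 2 starting at step 2 -> no fixed point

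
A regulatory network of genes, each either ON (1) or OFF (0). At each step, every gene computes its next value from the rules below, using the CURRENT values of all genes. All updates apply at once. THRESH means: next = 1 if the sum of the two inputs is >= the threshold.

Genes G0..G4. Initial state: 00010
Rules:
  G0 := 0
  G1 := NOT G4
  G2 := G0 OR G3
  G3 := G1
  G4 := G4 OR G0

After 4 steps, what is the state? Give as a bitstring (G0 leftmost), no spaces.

Step 1: G0=0(const) G1=NOT G4=NOT 0=1 G2=G0|G3=0|1=1 G3=G1=0 G4=G4|G0=0|0=0 -> 01100
Step 2: G0=0(const) G1=NOT G4=NOT 0=1 G2=G0|G3=0|0=0 G3=G1=1 G4=G4|G0=0|0=0 -> 01010
Step 3: G0=0(const) G1=NOT G4=NOT 0=1 G2=G0|G3=0|1=1 G3=G1=1 G4=G4|G0=0|0=0 -> 01110
Step 4: G0=0(const) G1=NOT G4=NOT 0=1 G2=G0|G3=0|1=1 G3=G1=1 G4=G4|G0=0|0=0 -> 01110

01110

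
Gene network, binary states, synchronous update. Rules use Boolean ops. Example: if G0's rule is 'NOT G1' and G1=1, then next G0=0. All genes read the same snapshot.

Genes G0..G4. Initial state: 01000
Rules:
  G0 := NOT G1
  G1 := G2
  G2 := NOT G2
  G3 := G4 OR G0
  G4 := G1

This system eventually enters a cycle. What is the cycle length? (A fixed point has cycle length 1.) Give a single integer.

Step 0: 01000
Step 1: G0=NOT G1=NOT 1=0 G1=G2=0 G2=NOT G2=NOT 0=1 G3=G4|G0=0|0=0 G4=G1=1 -> 00101
Step 2: G0=NOT G1=NOT 0=1 G1=G2=1 G2=NOT G2=NOT 1=0 G3=G4|G0=1|0=1 G4=G1=0 -> 11010
Step 3: G0=NOT G1=NOT 1=0 G1=G2=0 G2=NOT G2=NOT 0=1 G3=G4|G0=0|1=1 G4=G1=1 -> 00111
Step 4: G0=NOT G1=NOT 0=1 G1=G2=1 G2=NOT G2=NOT 1=0 G3=G4|G0=1|0=1 G4=G1=0 -> 11010
State from step 4 equals state from step 2 -> cycle length 2

Answer: 2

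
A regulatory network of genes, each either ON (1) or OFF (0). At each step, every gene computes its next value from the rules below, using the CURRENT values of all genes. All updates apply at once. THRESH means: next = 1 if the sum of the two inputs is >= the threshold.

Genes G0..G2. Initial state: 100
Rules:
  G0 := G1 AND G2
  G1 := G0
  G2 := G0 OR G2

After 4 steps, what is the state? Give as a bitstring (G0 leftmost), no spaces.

Step 1: G0=G1&G2=0&0=0 G1=G0=1 G2=G0|G2=1|0=1 -> 011
Step 2: G0=G1&G2=1&1=1 G1=G0=0 G2=G0|G2=0|1=1 -> 101
Step 3: G0=G1&G2=0&1=0 G1=G0=1 G2=G0|G2=1|1=1 -> 011
Step 4: G0=G1&G2=1&1=1 G1=G0=0 G2=G0|G2=0|1=1 -> 101

101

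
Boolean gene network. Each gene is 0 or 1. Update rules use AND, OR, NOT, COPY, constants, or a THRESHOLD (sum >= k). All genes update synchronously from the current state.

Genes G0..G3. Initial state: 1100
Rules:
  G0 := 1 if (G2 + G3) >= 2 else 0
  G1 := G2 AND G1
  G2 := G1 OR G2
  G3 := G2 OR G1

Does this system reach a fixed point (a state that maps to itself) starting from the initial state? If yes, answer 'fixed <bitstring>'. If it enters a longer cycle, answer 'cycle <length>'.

Step 0: 1100
Step 1: G0=(0+0>=2)=0 G1=G2&G1=0&1=0 G2=G1|G2=1|0=1 G3=G2|G1=0|1=1 -> 0011
Step 2: G0=(1+1>=2)=1 G1=G2&G1=1&0=0 G2=G1|G2=0|1=1 G3=G2|G1=1|0=1 -> 1011
Step 3: G0=(1+1>=2)=1 G1=G2&G1=1&0=0 G2=G1|G2=0|1=1 G3=G2|G1=1|0=1 -> 1011
Fixed point reached at step 2: 1011

Answer: fixed 1011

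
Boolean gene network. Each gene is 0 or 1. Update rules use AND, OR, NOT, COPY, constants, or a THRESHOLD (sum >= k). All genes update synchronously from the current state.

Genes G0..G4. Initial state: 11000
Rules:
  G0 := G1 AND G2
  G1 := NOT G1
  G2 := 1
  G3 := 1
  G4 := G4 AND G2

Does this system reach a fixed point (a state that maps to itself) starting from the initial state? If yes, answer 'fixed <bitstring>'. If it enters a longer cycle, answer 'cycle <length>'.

Answer: cycle 2

Derivation:
Step 0: 11000
Step 1: G0=G1&G2=1&0=0 G1=NOT G1=NOT 1=0 G2=1(const) G3=1(const) G4=G4&G2=0&0=0 -> 00110
Step 2: G0=G1&G2=0&1=0 G1=NOT G1=NOT 0=1 G2=1(const) G3=1(const) G4=G4&G2=0&1=0 -> 01110
Step 3: G0=G1&G2=1&1=1 G1=NOT G1=NOT 1=0 G2=1(const) G3=1(const) G4=G4&G2=0&1=0 -> 10110
Step 4: G0=G1&G2=0&1=0 G1=NOT G1=NOT 0=1 G2=1(const) G3=1(const) G4=G4&G2=0&1=0 -> 01110
Cycle of length 2 starting at step 2 -> no fixed point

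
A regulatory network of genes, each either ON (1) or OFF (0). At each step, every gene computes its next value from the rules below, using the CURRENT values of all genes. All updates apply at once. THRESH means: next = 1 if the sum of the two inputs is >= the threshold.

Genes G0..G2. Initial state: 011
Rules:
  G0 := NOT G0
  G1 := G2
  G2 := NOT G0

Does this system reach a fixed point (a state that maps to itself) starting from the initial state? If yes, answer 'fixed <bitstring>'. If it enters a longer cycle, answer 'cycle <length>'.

Step 0: 011
Step 1: G0=NOT G0=NOT 0=1 G1=G2=1 G2=NOT G0=NOT 0=1 -> 111
Step 2: G0=NOT G0=NOT 1=0 G1=G2=1 G2=NOT G0=NOT 1=0 -> 010
Step 3: G0=NOT G0=NOT 0=1 G1=G2=0 G2=NOT G0=NOT 0=1 -> 101
Step 4: G0=NOT G0=NOT 1=0 G1=G2=1 G2=NOT G0=NOT 1=0 -> 010
Cycle of length 2 starting at step 2 -> no fixed point

Answer: cycle 2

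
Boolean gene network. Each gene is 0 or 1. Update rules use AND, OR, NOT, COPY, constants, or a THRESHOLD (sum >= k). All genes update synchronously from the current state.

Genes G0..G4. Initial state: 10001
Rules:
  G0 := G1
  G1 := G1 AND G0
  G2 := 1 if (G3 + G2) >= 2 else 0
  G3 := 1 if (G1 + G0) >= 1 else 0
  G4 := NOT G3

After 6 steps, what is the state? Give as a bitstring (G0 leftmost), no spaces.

Step 1: G0=G1=0 G1=G1&G0=0&1=0 G2=(0+0>=2)=0 G3=(0+1>=1)=1 G4=NOT G3=NOT 0=1 -> 00011
Step 2: G0=G1=0 G1=G1&G0=0&0=0 G2=(1+0>=2)=0 G3=(0+0>=1)=0 G4=NOT G3=NOT 1=0 -> 00000
Step 3: G0=G1=0 G1=G1&G0=0&0=0 G2=(0+0>=2)=0 G3=(0+0>=1)=0 G4=NOT G3=NOT 0=1 -> 00001
Step 4: G0=G1=0 G1=G1&G0=0&0=0 G2=(0+0>=2)=0 G3=(0+0>=1)=0 G4=NOT G3=NOT 0=1 -> 00001
Step 5: G0=G1=0 G1=G1&G0=0&0=0 G2=(0+0>=2)=0 G3=(0+0>=1)=0 G4=NOT G3=NOT 0=1 -> 00001
Step 6: G0=G1=0 G1=G1&G0=0&0=0 G2=(0+0>=2)=0 G3=(0+0>=1)=0 G4=NOT G3=NOT 0=1 -> 00001

00001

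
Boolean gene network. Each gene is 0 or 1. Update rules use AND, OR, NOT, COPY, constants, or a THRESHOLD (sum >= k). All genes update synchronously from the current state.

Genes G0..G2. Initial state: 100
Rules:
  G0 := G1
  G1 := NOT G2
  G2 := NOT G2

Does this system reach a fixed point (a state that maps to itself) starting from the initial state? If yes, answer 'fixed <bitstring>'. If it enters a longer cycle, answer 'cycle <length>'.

Answer: cycle 2

Derivation:
Step 0: 100
Step 1: G0=G1=0 G1=NOT G2=NOT 0=1 G2=NOT G2=NOT 0=1 -> 011
Step 2: G0=G1=1 G1=NOT G2=NOT 1=0 G2=NOT G2=NOT 1=0 -> 100
Cycle of length 2 starting at step 0 -> no fixed point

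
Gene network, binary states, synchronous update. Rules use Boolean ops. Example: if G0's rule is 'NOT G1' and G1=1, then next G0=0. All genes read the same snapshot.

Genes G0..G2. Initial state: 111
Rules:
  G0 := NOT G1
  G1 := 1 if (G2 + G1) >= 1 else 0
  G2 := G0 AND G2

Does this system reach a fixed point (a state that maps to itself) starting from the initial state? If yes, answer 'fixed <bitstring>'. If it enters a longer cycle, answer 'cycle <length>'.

Answer: fixed 010

Derivation:
Step 0: 111
Step 1: G0=NOT G1=NOT 1=0 G1=(1+1>=1)=1 G2=G0&G2=1&1=1 -> 011
Step 2: G0=NOT G1=NOT 1=0 G1=(1+1>=1)=1 G2=G0&G2=0&1=0 -> 010
Step 3: G0=NOT G1=NOT 1=0 G1=(0+1>=1)=1 G2=G0&G2=0&0=0 -> 010
Fixed point reached at step 2: 010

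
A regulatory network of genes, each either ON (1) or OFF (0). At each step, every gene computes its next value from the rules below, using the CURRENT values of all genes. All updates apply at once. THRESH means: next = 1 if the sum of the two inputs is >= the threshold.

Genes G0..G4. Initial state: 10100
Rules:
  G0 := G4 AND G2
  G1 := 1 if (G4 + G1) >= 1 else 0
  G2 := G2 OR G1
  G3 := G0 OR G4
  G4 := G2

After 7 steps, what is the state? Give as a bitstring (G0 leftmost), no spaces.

Step 1: G0=G4&G2=0&1=0 G1=(0+0>=1)=0 G2=G2|G1=1|0=1 G3=G0|G4=1|0=1 G4=G2=1 -> 00111
Step 2: G0=G4&G2=1&1=1 G1=(1+0>=1)=1 G2=G2|G1=1|0=1 G3=G0|G4=0|1=1 G4=G2=1 -> 11111
Step 3: G0=G4&G2=1&1=1 G1=(1+1>=1)=1 G2=G2|G1=1|1=1 G3=G0|G4=1|1=1 G4=G2=1 -> 11111
Step 4: G0=G4&G2=1&1=1 G1=(1+1>=1)=1 G2=G2|G1=1|1=1 G3=G0|G4=1|1=1 G4=G2=1 -> 11111
Step 5: G0=G4&G2=1&1=1 G1=(1+1>=1)=1 G2=G2|G1=1|1=1 G3=G0|G4=1|1=1 G4=G2=1 -> 11111
Step 6: G0=G4&G2=1&1=1 G1=(1+1>=1)=1 G2=G2|G1=1|1=1 G3=G0|G4=1|1=1 G4=G2=1 -> 11111
Step 7: G0=G4&G2=1&1=1 G1=(1+1>=1)=1 G2=G2|G1=1|1=1 G3=G0|G4=1|1=1 G4=G2=1 -> 11111

11111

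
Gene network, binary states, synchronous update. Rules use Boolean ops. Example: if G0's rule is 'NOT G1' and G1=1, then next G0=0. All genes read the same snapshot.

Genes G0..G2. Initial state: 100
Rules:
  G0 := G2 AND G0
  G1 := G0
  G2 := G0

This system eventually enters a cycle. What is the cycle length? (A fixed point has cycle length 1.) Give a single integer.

Answer: 1

Derivation:
Step 0: 100
Step 1: G0=G2&G0=0&1=0 G1=G0=1 G2=G0=1 -> 011
Step 2: G0=G2&G0=1&0=0 G1=G0=0 G2=G0=0 -> 000
Step 3: G0=G2&G0=0&0=0 G1=G0=0 G2=G0=0 -> 000
State from step 3 equals state from step 2 -> cycle length 1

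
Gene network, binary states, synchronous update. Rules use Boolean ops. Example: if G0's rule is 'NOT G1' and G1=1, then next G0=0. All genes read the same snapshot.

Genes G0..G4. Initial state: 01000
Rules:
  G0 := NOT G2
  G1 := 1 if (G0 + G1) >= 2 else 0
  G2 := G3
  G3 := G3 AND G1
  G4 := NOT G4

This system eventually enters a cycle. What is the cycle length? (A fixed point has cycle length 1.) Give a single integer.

Answer: 2

Derivation:
Step 0: 01000
Step 1: G0=NOT G2=NOT 0=1 G1=(0+1>=2)=0 G2=G3=0 G3=G3&G1=0&1=0 G4=NOT G4=NOT 0=1 -> 10001
Step 2: G0=NOT G2=NOT 0=1 G1=(1+0>=2)=0 G2=G3=0 G3=G3&G1=0&0=0 G4=NOT G4=NOT 1=0 -> 10000
Step 3: G0=NOT G2=NOT 0=1 G1=(1+0>=2)=0 G2=G3=0 G3=G3&G1=0&0=0 G4=NOT G4=NOT 0=1 -> 10001
State from step 3 equals state from step 1 -> cycle length 2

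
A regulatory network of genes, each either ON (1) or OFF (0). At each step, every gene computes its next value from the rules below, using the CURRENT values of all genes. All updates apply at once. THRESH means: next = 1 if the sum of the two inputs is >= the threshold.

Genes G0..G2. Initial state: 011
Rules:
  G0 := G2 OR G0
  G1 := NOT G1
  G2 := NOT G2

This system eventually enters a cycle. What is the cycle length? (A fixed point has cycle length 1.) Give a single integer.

Answer: 2

Derivation:
Step 0: 011
Step 1: G0=G2|G0=1|0=1 G1=NOT G1=NOT 1=0 G2=NOT G2=NOT 1=0 -> 100
Step 2: G0=G2|G0=0|1=1 G1=NOT G1=NOT 0=1 G2=NOT G2=NOT 0=1 -> 111
Step 3: G0=G2|G0=1|1=1 G1=NOT G1=NOT 1=0 G2=NOT G2=NOT 1=0 -> 100
State from step 3 equals state from step 1 -> cycle length 2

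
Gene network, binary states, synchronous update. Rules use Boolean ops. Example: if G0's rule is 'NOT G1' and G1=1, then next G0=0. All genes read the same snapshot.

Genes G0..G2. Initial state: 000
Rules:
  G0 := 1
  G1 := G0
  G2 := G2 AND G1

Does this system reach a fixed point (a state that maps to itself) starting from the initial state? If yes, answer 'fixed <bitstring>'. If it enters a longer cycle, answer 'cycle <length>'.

Answer: fixed 110

Derivation:
Step 0: 000
Step 1: G0=1(const) G1=G0=0 G2=G2&G1=0&0=0 -> 100
Step 2: G0=1(const) G1=G0=1 G2=G2&G1=0&0=0 -> 110
Step 3: G0=1(const) G1=G0=1 G2=G2&G1=0&1=0 -> 110
Fixed point reached at step 2: 110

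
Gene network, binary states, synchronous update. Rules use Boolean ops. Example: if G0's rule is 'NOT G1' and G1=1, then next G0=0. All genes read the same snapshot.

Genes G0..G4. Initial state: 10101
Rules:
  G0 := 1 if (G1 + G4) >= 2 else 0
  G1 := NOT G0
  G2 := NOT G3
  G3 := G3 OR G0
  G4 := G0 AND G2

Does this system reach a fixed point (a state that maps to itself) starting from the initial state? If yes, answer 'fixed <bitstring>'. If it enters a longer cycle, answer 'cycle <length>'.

Step 0: 10101
Step 1: G0=(0+1>=2)=0 G1=NOT G0=NOT 1=0 G2=NOT G3=NOT 0=1 G3=G3|G0=0|1=1 G4=G0&G2=1&1=1 -> 00111
Step 2: G0=(0+1>=2)=0 G1=NOT G0=NOT 0=1 G2=NOT G3=NOT 1=0 G3=G3|G0=1|0=1 G4=G0&G2=0&1=0 -> 01010
Step 3: G0=(1+0>=2)=0 G1=NOT G0=NOT 0=1 G2=NOT G3=NOT 1=0 G3=G3|G0=1|0=1 G4=G0&G2=0&0=0 -> 01010
Fixed point reached at step 2: 01010

Answer: fixed 01010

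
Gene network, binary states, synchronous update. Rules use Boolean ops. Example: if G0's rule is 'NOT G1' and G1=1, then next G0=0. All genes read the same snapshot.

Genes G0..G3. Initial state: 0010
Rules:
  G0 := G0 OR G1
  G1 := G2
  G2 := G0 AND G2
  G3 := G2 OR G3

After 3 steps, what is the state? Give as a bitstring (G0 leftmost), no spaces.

Step 1: G0=G0|G1=0|0=0 G1=G2=1 G2=G0&G2=0&1=0 G3=G2|G3=1|0=1 -> 0101
Step 2: G0=G0|G1=0|1=1 G1=G2=0 G2=G0&G2=0&0=0 G3=G2|G3=0|1=1 -> 1001
Step 3: G0=G0|G1=1|0=1 G1=G2=0 G2=G0&G2=1&0=0 G3=G2|G3=0|1=1 -> 1001

1001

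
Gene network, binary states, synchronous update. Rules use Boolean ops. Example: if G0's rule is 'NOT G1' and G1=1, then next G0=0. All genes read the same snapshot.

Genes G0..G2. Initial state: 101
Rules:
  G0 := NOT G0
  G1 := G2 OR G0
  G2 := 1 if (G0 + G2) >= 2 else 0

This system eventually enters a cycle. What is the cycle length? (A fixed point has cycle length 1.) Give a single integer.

Answer: 2

Derivation:
Step 0: 101
Step 1: G0=NOT G0=NOT 1=0 G1=G2|G0=1|1=1 G2=(1+1>=2)=1 -> 011
Step 2: G0=NOT G0=NOT 0=1 G1=G2|G0=1|0=1 G2=(0+1>=2)=0 -> 110
Step 3: G0=NOT G0=NOT 1=0 G1=G2|G0=0|1=1 G2=(1+0>=2)=0 -> 010
Step 4: G0=NOT G0=NOT 0=1 G1=G2|G0=0|0=0 G2=(0+0>=2)=0 -> 100
Step 5: G0=NOT G0=NOT 1=0 G1=G2|G0=0|1=1 G2=(1+0>=2)=0 -> 010
State from step 5 equals state from step 3 -> cycle length 2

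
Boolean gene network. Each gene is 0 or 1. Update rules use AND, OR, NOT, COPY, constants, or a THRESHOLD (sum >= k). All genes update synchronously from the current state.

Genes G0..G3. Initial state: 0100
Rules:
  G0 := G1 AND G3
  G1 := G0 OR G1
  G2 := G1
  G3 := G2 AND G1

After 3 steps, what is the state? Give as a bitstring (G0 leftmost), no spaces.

Step 1: G0=G1&G3=1&0=0 G1=G0|G1=0|1=1 G2=G1=1 G3=G2&G1=0&1=0 -> 0110
Step 2: G0=G1&G3=1&0=0 G1=G0|G1=0|1=1 G2=G1=1 G3=G2&G1=1&1=1 -> 0111
Step 3: G0=G1&G3=1&1=1 G1=G0|G1=0|1=1 G2=G1=1 G3=G2&G1=1&1=1 -> 1111

1111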